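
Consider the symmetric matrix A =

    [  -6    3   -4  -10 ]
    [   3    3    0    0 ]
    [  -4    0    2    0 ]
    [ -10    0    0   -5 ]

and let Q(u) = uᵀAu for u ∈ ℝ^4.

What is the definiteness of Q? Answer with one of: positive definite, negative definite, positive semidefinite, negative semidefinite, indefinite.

Congruent diagonalization of A (simultaneous row and column reduction) yields pivots -6, 9/2, 34/9, 15/17.
Counting signs: 3 positive, 1 negative.
Hence Q is indefinite.

indefinite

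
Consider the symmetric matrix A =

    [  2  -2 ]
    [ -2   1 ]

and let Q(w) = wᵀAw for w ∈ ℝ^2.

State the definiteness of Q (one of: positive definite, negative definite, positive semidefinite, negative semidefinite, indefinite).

For the 2×2 matrix [[2, -2], [-2, 1]]: det = 2·1 − (-2)² = -2, trace = 3.
det < 0 so the eigenvalues have opposite signs; the form is indefinite.

indefinite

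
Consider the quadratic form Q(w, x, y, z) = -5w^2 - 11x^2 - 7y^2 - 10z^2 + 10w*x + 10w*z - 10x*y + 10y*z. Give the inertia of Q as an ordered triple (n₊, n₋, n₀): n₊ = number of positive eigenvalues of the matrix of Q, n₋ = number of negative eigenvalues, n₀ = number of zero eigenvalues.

(0, 4, 0)

The symmetric matrix is A = [[-5, 5, 0, 5], [5, -11, -5, 0], [0, -5, -7, 5], [5, 0, 5, -10]].
An LDLᵀ factorisation of A has diagonal entries -5, -6, -17/6, -10/17.
That gives 4 negative pivots.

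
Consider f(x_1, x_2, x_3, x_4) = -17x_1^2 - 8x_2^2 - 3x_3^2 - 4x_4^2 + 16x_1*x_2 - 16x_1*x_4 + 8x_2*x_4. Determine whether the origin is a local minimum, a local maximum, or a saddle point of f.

local maximum

The Hessian at the origin is H = [[-34, 16, 0, -16], [16, -16, 0, 8], [0, 0, -6, 0], [-16, 8, 0, -8]].
Applying the same elementary operations to the rows and columns of H produces a congruent diagonal matrix with entries -34, -144/17, -6, -4/9.
Counting signs: 4 negative.
H is negative definite, so the origin is a strict local maximum.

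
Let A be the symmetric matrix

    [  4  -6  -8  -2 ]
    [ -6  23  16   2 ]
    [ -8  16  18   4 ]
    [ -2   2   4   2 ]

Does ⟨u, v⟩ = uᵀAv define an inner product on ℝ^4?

Row-reducing A symmetrically gives the diagonal entries 4, 14, 6/7, 5/6.
Counting signs: 4 positive.
Hence Q is positive definite.
⟨·,·⟩ is an inner product exactly when A is positive definite.

yes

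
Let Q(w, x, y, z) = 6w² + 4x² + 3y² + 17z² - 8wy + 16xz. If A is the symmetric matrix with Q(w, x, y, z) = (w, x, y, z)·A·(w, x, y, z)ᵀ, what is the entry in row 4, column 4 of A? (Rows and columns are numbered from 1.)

The coefficient of z² in Q is 17, and that is exactly A[4,4].

17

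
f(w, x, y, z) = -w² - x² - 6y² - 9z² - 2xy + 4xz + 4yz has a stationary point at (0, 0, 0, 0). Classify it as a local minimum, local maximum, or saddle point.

The Hessian at the origin is H = [[-2, 0, 0, 0], [0, -2, -2, 4], [0, -2, -12, 4], [0, 4, 4, -18]].
Row-reducing H symmetrically gives the diagonal entries -2, -2, -10, -10.
So there are 4 negative pivots.
H is negative definite, so the origin is a strict local maximum.

local maximum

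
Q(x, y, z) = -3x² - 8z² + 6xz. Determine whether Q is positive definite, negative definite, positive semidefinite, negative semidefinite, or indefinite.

Write A = [[-3, 0, 3], [0, 0, 0], [3, 0, -8]].
Congruent diagonalization of A (simultaneous row and column reduction) yields pivots -3, 0, -5.
Counting signs: 2 negative, 1 zero.
Hence Q is negative semidefinite.

negative semidefinite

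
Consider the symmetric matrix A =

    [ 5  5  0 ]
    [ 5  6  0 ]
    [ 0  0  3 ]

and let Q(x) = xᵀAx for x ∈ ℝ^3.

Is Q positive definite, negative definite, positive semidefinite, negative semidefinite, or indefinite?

positive definite

Leading principal minors: Δ_1 = 5, Δ_2 = 5, Δ_3 = 15.
All leading principal minors are positive, so by Sylvester's criterion Q is positive definite.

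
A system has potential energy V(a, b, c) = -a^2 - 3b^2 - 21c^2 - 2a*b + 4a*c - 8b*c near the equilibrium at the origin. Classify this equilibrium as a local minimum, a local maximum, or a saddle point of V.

The Hessian at the origin is H = [[-2, -2, 4], [-2, -6, -8], [4, -8, -42]].
Applying the same elementary operations to the rows and columns of H produces a congruent diagonal matrix with entries -2, -4, 2.
Counting signs: 1 positive, 2 negative.
H is indefinite, so the origin is a saddle point.

saddle point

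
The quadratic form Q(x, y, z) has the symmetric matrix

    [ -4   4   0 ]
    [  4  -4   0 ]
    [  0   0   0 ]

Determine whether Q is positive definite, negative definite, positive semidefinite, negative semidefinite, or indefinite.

Row-reducing A symmetrically gives the diagonal entries -4, 0, 0.
Counting signs: 1 negative, 2 zero.
Hence Q is negative semidefinite.

negative semidefinite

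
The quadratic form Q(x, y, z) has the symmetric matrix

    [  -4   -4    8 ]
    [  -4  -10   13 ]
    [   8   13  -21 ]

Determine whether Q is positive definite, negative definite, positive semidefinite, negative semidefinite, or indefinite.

negative definite

Symmetric row and column elimination reduces A to a congruent diagonal form with pivots -4, -6, -5/6.
That gives 3 negative pivots.
Hence Q is negative definite.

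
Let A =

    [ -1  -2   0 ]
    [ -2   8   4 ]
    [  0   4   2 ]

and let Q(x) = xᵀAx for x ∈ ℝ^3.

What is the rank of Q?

3

An LDLᵀ factorisation of A has diagonal entries -1, 12, 2/3.
Counting signs: 2 positive, 1 negative.
The rank is the number of nonzero pivots: 3.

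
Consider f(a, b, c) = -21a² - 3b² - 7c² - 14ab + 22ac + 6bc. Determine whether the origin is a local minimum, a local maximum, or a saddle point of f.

The Hessian at the origin is H = [[-42, -14, 22], [-14, -6, 6], [22, 6, -14]].
Symmetric row and column elimination reduces H to a congruent diagonal form with pivots -42, -4/3, -8/7.
Counting signs: 3 negative.
H is negative definite, so the origin is a strict local maximum.

local maximum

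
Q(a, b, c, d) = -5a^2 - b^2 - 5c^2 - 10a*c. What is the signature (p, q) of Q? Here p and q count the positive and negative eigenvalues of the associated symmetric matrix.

The associated matrix is A = [[-5, 0, -5, 0], [0, -1, 0, 0], [-5, 0, -5, 0], [0, 0, 0, 0]].
Symmetric row and column elimination reduces A to a congruent diagonal form with pivots -5, -1, 0, 0.
That gives 2 negative, 2 zero pivots.

(0, 2)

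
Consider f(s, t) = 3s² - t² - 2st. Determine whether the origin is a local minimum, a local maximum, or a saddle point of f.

saddle point

The Hessian at the origin is H = [[6, -2], [-2, -2]].
det H = 6·-2 − (-2)² = -16 < 0, so H is indefinite.
Therefore the origin is a saddle point.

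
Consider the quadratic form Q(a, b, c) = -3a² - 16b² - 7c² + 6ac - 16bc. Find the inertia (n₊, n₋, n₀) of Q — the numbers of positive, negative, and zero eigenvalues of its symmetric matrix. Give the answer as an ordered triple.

The symmetric matrix is A = [[-3, 0, 3], [0, -16, -8], [3, -8, -7]].
Congruent diagonalization of A (simultaneous row and column reduction) yields pivots -3, -16, 0.
Counting signs: 2 negative, 1 zero.

(0, 2, 1)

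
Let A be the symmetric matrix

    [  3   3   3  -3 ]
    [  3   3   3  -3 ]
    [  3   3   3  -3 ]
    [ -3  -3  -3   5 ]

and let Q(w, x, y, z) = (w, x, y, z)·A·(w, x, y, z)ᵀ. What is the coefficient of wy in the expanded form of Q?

6

The coefficient of wy is A[1,3] + A[3,1] = 2·3 = 6.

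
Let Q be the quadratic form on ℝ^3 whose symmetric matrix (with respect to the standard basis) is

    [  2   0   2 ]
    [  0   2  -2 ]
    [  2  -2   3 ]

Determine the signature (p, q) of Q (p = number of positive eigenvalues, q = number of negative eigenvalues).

(2, 1)

Applying the same elementary operations to the rows and columns of A produces a congruent diagonal matrix with entries 2, 2, -1.
Counting signs: 2 positive, 1 negative.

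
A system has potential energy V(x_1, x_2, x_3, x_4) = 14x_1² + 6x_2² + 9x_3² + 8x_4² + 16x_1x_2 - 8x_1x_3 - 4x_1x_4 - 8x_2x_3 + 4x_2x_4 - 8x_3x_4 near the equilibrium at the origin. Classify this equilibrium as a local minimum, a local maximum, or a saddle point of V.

The Hessian at the origin is H = [[28, 16, -8, -4], [16, 12, -8, 4], [-8, -8, 18, -8], [-4, 4, -8, 16]].
Row-reducing H symmetrically gives the diagonal entries 28, 20/7, 58/5, 40/29.
So there are 4 positive pivots.
H is positive definite, so the origin is a strict local minimum.

local minimum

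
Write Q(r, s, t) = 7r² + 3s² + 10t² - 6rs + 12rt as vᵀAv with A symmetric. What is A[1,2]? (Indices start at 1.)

-3

The coefficient of r·s in Q is -6. For a symmetric A this equals A[1,2] + A[2,1] = 2·A[1,2].
So A[1,2] = -6/2 = -3.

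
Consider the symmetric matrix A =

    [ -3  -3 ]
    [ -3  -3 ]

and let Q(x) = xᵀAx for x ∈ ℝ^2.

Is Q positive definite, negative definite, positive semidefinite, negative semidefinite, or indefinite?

negative semidefinite

Congruent diagonalization of A (simultaneous row and column reduction) yields pivots -3, 0.
So there are 1 negative, 1 zero pivots.
Hence Q is negative semidefinite.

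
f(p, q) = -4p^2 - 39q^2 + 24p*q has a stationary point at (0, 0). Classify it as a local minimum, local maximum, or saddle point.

local maximum

The Hessian at the origin is H = [[-8, 24], [24, -78]].
det H = -8·-78 − (24)² = 48 > 0 and H[1,1] = -8 < 0, so H is negative definite.
Therefore the origin is a local maximum.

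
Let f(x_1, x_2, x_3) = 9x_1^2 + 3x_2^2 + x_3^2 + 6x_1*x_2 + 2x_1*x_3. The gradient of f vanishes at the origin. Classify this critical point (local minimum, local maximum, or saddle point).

local minimum

The Hessian at the origin is H = [[18, 6, 2], [6, 6, 0], [2, 0, 2]].
Symmetric row and column elimination reduces H to a congruent diagonal form with pivots 18, 4, 5/3.
That gives 3 positive pivots.
H is positive definite, so the origin is a strict local minimum.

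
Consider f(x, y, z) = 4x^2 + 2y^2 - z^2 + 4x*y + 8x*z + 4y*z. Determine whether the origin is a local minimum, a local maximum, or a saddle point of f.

The Hessian at the origin is H = [[8, 4, 8], [4, 4, 4], [8, 4, -2]].
Applying the same elementary operations to the rows and columns of H produces a congruent diagonal matrix with entries 8, 2, -10.
So there are 2 positive, 1 negative pivots.
H is indefinite, so the origin is a saddle point.

saddle point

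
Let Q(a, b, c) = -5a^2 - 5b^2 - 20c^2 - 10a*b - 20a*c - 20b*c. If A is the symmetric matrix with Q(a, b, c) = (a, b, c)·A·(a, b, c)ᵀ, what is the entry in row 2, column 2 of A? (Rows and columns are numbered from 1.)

-5

The coefficient of b^2 in Q is -5, and that is exactly A[2,2].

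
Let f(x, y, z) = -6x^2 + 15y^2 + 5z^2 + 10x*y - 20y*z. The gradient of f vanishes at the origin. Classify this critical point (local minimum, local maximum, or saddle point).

saddle point

The Hessian at the origin is H = [[-12, 10, 0], [10, 30, -20], [0, -20, 10]].
Symmetric row and column elimination reduces H to a congruent diagonal form with pivots -12, 115/3, -10/23.
That gives 1 positive, 2 negative pivots.
H is indefinite, so the origin is a saddle point.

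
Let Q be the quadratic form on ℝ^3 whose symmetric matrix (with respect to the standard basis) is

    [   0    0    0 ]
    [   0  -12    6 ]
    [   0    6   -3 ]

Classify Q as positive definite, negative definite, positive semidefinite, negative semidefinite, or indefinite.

Applying the same elementary operations to the rows and columns of A produces a congruent diagonal matrix with entries 0, -12, 0.
That gives 1 negative, 2 zero pivots.
Hence Q is negative semidefinite.

negative semidefinite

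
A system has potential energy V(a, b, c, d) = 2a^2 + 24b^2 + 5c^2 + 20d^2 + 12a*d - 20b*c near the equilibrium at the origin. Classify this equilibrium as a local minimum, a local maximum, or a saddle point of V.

local minimum

The Hessian at the origin is H = [[4, 0, 0, 12], [0, 48, -20, 0], [0, -20, 10, 0], [12, 0, 0, 40]].
Congruent diagonalization of H (simultaneous row and column reduction) yields pivots 4, 48, 5/3, 4.
That gives 4 positive pivots.
H is positive definite, so the origin is a strict local minimum.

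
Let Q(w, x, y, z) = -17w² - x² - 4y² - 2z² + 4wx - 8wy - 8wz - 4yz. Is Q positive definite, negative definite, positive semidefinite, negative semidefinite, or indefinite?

The symmetric matrix of Q is A = [[-17, 2, -4, -4], [2, -1, 0, 0], [-4, 0, -4, -2], [-4, 0, -2, -2]].
Leading principal minors: Δ_1 = -17, Δ_2 = 13, Δ_3 = -36, Δ_4 = 20.
The signs alternate starting with Δ_1 < 0, so by Sylvester's criterion Q is negative definite.

negative definite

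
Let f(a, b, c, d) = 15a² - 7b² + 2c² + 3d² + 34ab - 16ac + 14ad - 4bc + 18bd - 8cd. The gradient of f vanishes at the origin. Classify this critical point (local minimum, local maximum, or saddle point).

The Hessian at the origin is H = [[30, 34, -16, 14], [34, -14, -4, 18], [-16, -4, 4, -8], [14, 18, -8, 6]].
An LDLᵀ factorisation of H has diagonal entries 30, -788/15, -144/197, -4/9.
So there are 1 positive, 3 negative pivots.
H is indefinite, so the origin is a saddle point.

saddle point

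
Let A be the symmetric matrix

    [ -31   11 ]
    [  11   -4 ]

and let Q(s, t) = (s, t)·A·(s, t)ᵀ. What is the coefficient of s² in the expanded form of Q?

-31

The coefficient of s² is the diagonal entry A[1,1] = -31.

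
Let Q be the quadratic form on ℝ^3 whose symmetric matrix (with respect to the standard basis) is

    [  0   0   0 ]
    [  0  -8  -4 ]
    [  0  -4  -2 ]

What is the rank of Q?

Symmetric row and column elimination reduces A to a congruent diagonal form with pivots 0, -8, 0.
So there are 1 negative, 2 zero pivots.
The rank is the number of nonzero pivots: 1.

1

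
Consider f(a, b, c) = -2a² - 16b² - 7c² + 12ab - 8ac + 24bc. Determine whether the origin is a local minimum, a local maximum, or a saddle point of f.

The Hessian at the origin is H = [[-4, 12, -8], [12, -32, 24], [-8, 24, -14]].
An LDLᵀ factorisation of H has diagonal entries -4, 4, 2.
So there are 2 positive, 1 negative pivots.
H is indefinite, so the origin is a saddle point.

saddle point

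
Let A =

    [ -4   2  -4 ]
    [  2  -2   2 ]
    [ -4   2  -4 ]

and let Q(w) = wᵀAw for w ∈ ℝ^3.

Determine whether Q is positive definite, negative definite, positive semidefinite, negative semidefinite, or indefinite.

negative semidefinite

Congruent diagonalization of A (simultaneous row and column reduction) yields pivots -4, -1, 0.
That gives 2 negative, 1 zero pivots.
Hence Q is negative semidefinite.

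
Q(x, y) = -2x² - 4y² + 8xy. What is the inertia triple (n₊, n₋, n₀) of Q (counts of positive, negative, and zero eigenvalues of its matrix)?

The symmetric matrix is A = [[-2, 4], [4, -4]].
Row-reducing A symmetrically gives the diagonal entries -2, 4.
Counting signs: 1 positive, 1 negative.

(1, 1, 0)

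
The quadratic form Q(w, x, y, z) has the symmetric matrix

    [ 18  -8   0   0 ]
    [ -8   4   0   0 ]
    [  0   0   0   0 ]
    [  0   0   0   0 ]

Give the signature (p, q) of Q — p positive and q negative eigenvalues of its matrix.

(2, 0)

Symmetric row and column elimination reduces A to a congruent diagonal form with pivots 18, 4/9, 0, 0.
So there are 2 positive, 2 zero pivots.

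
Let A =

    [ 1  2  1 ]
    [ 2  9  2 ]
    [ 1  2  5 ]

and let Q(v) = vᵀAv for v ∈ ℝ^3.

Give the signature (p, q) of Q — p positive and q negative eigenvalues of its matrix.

Symmetric row and column elimination reduces A to a congruent diagonal form with pivots 1, 5, 4.
So there are 3 positive pivots.

(3, 0)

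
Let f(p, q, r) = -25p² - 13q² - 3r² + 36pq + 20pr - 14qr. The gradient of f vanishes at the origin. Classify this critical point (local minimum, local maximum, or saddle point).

The Hessian at the origin is H = [[-50, 36, 20], [36, -26, -14], [20, -14, -6]].
Symmetric row and column elimination reduces H to a congruent diagonal form with pivots -50, -2/25, 4.
Counting signs: 1 positive, 2 negative.
H is indefinite, so the origin is a saddle point.

saddle point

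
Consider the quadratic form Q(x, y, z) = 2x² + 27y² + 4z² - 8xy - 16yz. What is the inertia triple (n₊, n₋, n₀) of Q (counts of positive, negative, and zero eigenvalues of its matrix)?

Write A = [[2, -4, 0], [-4, 27, -8], [0, -8, 4]].
Row-reducing A symmetrically gives the diagonal entries 2, 19, 12/19.
That gives 3 positive pivots.

(3, 0, 0)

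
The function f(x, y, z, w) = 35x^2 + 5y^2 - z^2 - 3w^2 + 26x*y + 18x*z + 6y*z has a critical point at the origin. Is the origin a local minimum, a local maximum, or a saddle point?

The Hessian at the origin is H = [[70, 26, 18, 0], [26, 10, 6, 0], [18, 6, -2, 0], [0, 0, 0, -6]].
Symmetric row and column elimination reduces H to a congruent diagonal form with pivots 70, 12/35, -8, -6.
Counting signs: 2 positive, 2 negative.
H is indefinite, so the origin is a saddle point.

saddle point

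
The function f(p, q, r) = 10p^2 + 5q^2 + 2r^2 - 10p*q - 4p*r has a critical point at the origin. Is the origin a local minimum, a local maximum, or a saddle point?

The Hessian at the origin is H = [[20, -10, -4], [-10, 10, 0], [-4, 0, 4]].
Congruent diagonalization of H (simultaneous row and column reduction) yields pivots 20, 5, 12/5.
That gives 3 positive pivots.
H is positive definite, so the origin is a strict local minimum.

local minimum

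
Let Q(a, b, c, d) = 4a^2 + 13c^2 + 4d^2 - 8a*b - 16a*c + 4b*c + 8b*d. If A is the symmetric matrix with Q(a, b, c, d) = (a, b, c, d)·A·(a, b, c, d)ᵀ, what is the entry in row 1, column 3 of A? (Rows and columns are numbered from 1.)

-8

The coefficient of a·c in Q is -16. For a symmetric A this equals A[1,3] + A[3,1] = 2·A[1,3].
So A[1,3] = -16/2 = -8.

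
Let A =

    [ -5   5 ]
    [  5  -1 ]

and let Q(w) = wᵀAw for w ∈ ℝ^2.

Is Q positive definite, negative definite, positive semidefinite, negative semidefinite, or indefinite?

Symmetric row and column elimination reduces A to a congruent diagonal form with pivots -5, 4.
So there are 1 positive, 1 negative pivots.
Hence Q is indefinite.

indefinite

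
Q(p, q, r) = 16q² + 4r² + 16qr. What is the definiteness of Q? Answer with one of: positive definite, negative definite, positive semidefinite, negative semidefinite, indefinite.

Write A = [[0, 0, 0], [0, 16, 8], [0, 8, 4]].
Applying the same elementary operations to the rows and columns of A produces a congruent diagonal matrix with entries 0, 16, 0.
Counting signs: 1 positive, 2 zero.
Hence Q is positive semidefinite.

positive semidefinite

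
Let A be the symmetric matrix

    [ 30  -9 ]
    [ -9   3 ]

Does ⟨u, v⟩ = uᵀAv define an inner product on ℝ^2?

For the 2×2 matrix [[30, -9], [-9, 3]]: det = 30·3 − (-9)² = 9, trace = 33.
det > 0 so both eigenvalues share the sign of the trace; trace = 33 > 0 ⇒ both positive.
⟨·,·⟩ is an inner product exactly when A is positive definite.

yes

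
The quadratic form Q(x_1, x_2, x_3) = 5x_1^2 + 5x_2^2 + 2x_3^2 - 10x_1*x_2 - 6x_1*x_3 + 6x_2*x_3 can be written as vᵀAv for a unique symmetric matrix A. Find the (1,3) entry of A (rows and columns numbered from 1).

The coefficient of x_1·x_3 in Q is -6. For a symmetric A this equals A[1,3] + A[3,1] = 2·A[1,3].
So A[1,3] = -6/2 = -3.

-3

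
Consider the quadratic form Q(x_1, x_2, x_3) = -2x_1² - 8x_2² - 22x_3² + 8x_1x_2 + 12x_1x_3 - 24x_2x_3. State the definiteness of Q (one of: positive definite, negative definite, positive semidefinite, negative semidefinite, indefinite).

negative semidefinite

The associated matrix is A = [[-2, 4, 6], [4, -8, -12], [6, -12, -22]].
Applying the same elementary operations to the rows and columns of A produces a congruent diagonal matrix with entries -2, 0, -4.
That gives 2 negative, 1 zero pivots.
Hence Q is negative semidefinite.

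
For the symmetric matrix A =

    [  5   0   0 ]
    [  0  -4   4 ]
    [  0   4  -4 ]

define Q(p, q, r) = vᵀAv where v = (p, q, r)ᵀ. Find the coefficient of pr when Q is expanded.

0

The coefficient of pr is A[1,3] + A[3,1] = 2·0 = 0.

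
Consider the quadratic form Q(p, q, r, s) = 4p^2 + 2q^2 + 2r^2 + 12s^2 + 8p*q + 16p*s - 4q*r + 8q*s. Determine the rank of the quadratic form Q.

3

The symmetric matrix is A = [[4, 4, 0, 8], [4, 2, -2, 4], [0, -2, 2, 0], [8, 4, 0, 12]].
Applying the same elementary operations to the rows and columns of A produces a congruent diagonal matrix with entries 4, -2, 4, 0.
So there are 2 positive, 1 negative, 1 zero pivots.
The rank is the number of nonzero pivots: 3.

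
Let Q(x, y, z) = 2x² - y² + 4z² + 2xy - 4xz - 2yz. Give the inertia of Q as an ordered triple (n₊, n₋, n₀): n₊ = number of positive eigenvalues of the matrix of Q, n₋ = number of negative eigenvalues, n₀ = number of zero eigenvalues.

(2, 1, 0)

Write A = [[2, 1, -2], [1, -1, -1], [-2, -1, 4]].
Row-reducing A symmetrically gives the diagonal entries 2, -3/2, 2.
So there are 2 positive, 1 negative pivots.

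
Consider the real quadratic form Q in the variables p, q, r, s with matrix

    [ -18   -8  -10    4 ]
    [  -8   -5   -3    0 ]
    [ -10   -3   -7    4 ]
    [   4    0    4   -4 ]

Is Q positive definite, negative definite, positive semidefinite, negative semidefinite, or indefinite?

negative semidefinite

Congruent diagonalization of A (simultaneous row and column reduction) yields pivots -18, -13/9, 0, -12/13.
Counting signs: 3 negative, 1 zero.
Hence Q is negative semidefinite.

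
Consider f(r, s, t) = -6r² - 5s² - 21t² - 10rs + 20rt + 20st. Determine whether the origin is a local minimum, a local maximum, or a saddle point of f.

local maximum

The Hessian at the origin is H = [[-12, -10, 20], [-10, -10, 20], [20, 20, -42]].
An LDLᵀ factorisation of H has diagonal entries -12, -5/3, -2.
So there are 3 negative pivots.
H is negative definite, so the origin is a strict local maximum.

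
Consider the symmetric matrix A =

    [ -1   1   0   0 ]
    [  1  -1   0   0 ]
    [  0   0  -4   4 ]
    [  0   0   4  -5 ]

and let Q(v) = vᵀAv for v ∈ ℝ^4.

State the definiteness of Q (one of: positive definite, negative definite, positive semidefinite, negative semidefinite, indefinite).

Row-reducing A symmetrically gives the diagonal entries -1, 0, -4, -1.
Counting signs: 3 negative, 1 zero.
Hence Q is negative semidefinite.

negative semidefinite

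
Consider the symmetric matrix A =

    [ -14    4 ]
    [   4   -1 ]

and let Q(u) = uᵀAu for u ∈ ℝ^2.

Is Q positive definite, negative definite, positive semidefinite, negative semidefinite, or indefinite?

indefinite

Congruent diagonalization of A (simultaneous row and column reduction) yields pivots -14, 1/7.
So there are 1 positive, 1 negative pivots.
Hence Q is indefinite.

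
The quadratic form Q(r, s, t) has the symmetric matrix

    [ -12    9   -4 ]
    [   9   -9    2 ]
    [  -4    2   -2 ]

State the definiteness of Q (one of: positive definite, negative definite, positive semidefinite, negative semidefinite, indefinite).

negative definite

Applying the same elementary operations to the rows and columns of A produces a congruent diagonal matrix with entries -12, -9/4, -2/9.
That gives 3 negative pivots.
Hence Q is negative definite.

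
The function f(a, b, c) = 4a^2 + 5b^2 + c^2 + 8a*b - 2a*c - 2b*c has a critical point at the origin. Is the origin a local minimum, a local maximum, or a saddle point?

The Hessian at the origin is H = [[8, 8, -2], [8, 10, -2], [-2, -2, 2]].
Applying the same elementary operations to the rows and columns of H produces a congruent diagonal matrix with entries 8, 2, 3/2.
So there are 3 positive pivots.
H is positive definite, so the origin is a strict local minimum.

local minimum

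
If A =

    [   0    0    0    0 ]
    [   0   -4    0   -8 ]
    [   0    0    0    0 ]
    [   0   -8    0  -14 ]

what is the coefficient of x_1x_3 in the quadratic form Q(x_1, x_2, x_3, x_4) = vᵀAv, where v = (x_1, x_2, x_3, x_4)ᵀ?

0

The coefficient of x_1x_3 is A[1,3] + A[3,1] = 2·0 = 0.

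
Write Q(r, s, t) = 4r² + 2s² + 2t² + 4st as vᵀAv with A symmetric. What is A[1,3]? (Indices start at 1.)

The coefficient of r·t in Q is 0. For a symmetric A this equals A[1,3] + A[3,1] = 2·A[1,3].
So A[1,3] = 0/2 = 0.

0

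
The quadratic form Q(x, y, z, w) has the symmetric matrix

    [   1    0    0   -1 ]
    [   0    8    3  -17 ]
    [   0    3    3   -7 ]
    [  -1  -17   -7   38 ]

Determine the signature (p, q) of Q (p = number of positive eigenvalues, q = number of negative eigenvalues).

(4, 0)

Congruent diagonalization of A (simultaneous row and column reduction) yields pivots 1, 8, 15/8, 2/3.
Counting signs: 4 positive.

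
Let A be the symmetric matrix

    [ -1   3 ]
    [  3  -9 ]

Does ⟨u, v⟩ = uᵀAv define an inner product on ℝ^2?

Symmetric row and column elimination reduces A to a congruent diagonal form with pivots -1, 0.
That gives 1 negative, 1 zero pivots.
Hence Q is negative semidefinite.
⟨·,·⟩ is an inner product exactly when A is positive definite.

no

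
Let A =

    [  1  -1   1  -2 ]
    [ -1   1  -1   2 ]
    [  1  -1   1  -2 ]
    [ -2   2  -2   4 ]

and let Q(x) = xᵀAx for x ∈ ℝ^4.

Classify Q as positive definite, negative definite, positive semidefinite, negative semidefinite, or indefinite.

positive semidefinite

Congruent diagonalization of A (simultaneous row and column reduction) yields pivots 1, 0, 0, 0.
Counting signs: 1 positive, 3 zero.
Hence Q is positive semidefinite.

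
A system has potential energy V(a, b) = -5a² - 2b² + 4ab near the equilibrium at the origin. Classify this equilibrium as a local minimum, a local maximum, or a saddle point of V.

local maximum

The Hessian at the origin is H = [[-10, 4], [4, -4]].
det H = -10·-4 − (4)² = 24 > 0 and H[1,1] = -10 < 0, so H is negative definite.
Therefore the origin is a local maximum.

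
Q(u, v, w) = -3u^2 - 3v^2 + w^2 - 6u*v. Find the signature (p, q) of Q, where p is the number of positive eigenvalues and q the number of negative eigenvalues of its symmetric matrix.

The symmetric matrix is A = [[-3, -3, 0], [-3, -3, 0], [0, 0, 1]].
Symmetric row and column elimination reduces A to a congruent diagonal form with pivots -3, 0, 1.
Counting signs: 1 positive, 1 negative, 1 zero.

(1, 1)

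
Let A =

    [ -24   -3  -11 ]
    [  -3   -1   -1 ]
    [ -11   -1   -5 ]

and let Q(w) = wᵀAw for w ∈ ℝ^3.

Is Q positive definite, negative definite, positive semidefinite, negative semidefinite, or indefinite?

Row-reducing A symmetrically gives the diagonal entries -24, -5/8, 4/15.
Counting signs: 1 positive, 2 negative.
Hence Q is indefinite.

indefinite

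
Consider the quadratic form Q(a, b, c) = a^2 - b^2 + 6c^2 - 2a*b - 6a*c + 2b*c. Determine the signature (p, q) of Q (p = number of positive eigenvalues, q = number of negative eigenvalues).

The associated matrix is A = [[1, -1, -3], [-1, -1, 1], [-3, 1, 6]].
Congruent diagonalization of A (simultaneous row and column reduction) yields pivots 1, -2, -1.
Counting signs: 1 positive, 2 negative.

(1, 2)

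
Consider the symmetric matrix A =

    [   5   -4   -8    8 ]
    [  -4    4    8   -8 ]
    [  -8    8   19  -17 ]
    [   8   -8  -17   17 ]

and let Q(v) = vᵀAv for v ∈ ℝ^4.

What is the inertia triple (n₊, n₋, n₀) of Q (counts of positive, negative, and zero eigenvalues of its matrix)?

Row-reducing A symmetrically gives the diagonal entries 5, 4/5, 3, 2/3.
That gives 4 positive pivots.

(4, 0, 0)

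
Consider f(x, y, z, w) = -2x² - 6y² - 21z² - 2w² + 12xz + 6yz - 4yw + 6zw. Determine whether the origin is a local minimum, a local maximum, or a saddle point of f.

saddle point

The Hessian at the origin is H = [[-4, 0, 12, 0], [0, -12, 6, -4], [12, 6, -42, 6], [0, -4, 6, -4]].
Applying the same elementary operations to the rows and columns of H produces a congruent diagonal matrix with entries -4, -12, -3, 8/3.
Counting signs: 1 positive, 3 negative.
H is indefinite, so the origin is a saddle point.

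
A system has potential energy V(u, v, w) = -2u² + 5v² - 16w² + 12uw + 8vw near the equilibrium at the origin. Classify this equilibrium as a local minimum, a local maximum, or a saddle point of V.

saddle point

The Hessian at the origin is H = [[-4, 0, 12], [0, 10, 8], [12, 8, -32]].
Row-reducing H symmetrically gives the diagonal entries -4, 10, -12/5.
Counting signs: 1 positive, 2 negative.
H is indefinite, so the origin is a saddle point.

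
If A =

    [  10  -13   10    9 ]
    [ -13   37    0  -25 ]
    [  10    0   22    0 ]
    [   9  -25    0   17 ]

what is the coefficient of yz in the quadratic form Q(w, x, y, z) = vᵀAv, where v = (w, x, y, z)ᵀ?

The coefficient of yz is A[3,4] + A[4,3] = 2·0 = 0.

0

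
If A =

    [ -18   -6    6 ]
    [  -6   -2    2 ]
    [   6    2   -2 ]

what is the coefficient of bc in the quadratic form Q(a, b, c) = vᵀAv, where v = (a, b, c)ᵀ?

4

The coefficient of bc is A[2,3] + A[3,2] = 2·2 = 4.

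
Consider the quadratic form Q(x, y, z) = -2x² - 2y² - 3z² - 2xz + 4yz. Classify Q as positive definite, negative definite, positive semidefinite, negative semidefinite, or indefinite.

The symmetric matrix is A = [[-2, 0, -1], [0, -2, 2], [-1, 2, -3]].
Congruent diagonalization of A (simultaneous row and column reduction) yields pivots -2, -2, -1/2.
Counting signs: 3 negative.
Hence Q is negative definite.

negative definite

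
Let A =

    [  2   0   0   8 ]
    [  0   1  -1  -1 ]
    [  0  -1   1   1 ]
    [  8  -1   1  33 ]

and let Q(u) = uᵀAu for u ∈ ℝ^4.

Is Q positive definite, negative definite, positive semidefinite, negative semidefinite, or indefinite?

Applying the same elementary operations to the rows and columns of A produces a congruent diagonal matrix with entries 2, 1, 0, 0.
That gives 2 positive, 2 zero pivots.
Hence Q is positive semidefinite.

positive semidefinite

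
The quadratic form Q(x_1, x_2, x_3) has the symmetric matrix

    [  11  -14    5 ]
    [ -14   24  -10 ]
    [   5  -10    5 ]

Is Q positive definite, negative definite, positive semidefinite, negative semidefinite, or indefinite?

positive definite

Applying the same elementary operations to the rows and columns of A produces a congruent diagonal matrix with entries 11, 68/11, 10/17.
That gives 3 positive pivots.
Hence Q is positive definite.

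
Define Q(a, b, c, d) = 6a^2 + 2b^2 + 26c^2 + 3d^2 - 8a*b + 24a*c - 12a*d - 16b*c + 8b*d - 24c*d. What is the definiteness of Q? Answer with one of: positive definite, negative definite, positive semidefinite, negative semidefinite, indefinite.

The symmetric matrix is A = [[6, -4, 12, -6], [-4, 2, -8, 4], [12, -8, 26, -12], [-6, 4, -12, 3]].
Symmetric row and column elimination reduces A to a congruent diagonal form with pivots 6, -2/3, 2, -3.
That gives 2 positive, 2 negative pivots.
Hence Q is indefinite.

indefinite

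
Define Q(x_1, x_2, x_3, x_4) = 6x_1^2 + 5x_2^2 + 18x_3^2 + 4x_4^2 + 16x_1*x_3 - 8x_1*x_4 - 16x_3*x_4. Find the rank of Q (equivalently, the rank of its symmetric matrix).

The symmetric matrix is A = [[6, 0, 8, -4], [0, 5, 0, 0], [8, 0, 18, -8], [-4, 0, -8, 4]].
Congruent diagonalization of A (simultaneous row and column reduction) yields pivots 6, 5, 22/3, 4/11.
That gives 4 positive pivots.
The rank is the number of nonzero pivots: 4.

4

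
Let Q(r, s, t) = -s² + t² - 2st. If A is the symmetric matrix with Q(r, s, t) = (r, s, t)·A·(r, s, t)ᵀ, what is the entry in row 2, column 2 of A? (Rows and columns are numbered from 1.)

-1

The coefficient of s² in Q is -1, and that is exactly A[2,2].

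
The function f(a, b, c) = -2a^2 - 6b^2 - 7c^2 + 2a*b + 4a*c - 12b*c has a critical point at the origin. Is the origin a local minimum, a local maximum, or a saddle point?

The Hessian at the origin is H = [[-4, 2, 4], [2, -12, -12], [4, -12, -14]].
Row-reducing H symmetrically gives the diagonal entries -4, -11, -10/11.
Counting signs: 3 negative.
H is negative definite, so the origin is a strict local maximum.

local maximum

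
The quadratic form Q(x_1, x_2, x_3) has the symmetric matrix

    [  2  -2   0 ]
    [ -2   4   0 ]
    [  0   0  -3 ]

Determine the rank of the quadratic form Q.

3

An LDLᵀ factorisation of A has diagonal entries 2, 2, -3.
That gives 2 positive, 1 negative pivots.
The rank is the number of nonzero pivots: 3.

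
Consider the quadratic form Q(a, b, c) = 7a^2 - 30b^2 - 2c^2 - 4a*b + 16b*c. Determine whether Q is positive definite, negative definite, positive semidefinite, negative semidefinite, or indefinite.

indefinite

The associated matrix is A = [[7, -2, 0], [-2, -30, 8], [0, 8, -2]].
An LDLᵀ factorisation of A has diagonal entries 7, -214/7, 10/107.
So there are 2 positive, 1 negative pivots.
Hence Q is indefinite.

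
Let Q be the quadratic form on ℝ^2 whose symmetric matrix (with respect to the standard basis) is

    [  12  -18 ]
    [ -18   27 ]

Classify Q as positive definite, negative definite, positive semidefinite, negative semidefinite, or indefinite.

For the 2×2 matrix [[12, -18], [-18, 27]]: det = 12·27 − (-18)² = 0, trace = 39.
det = 0 so one eigenvalue is zero; the form is semidefinite with the sign of the trace.

positive semidefinite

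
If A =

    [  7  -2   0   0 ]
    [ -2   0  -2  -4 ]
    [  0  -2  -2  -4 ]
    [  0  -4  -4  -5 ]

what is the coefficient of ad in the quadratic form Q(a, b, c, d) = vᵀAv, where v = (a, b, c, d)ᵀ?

The coefficient of ad is A[1,4] + A[4,1] = 2·0 = 0.

0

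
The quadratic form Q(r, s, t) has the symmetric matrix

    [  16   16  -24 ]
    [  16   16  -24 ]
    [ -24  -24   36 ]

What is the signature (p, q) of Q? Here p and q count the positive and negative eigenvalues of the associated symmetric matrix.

(1, 0)

Symmetric row and column elimination reduces A to a congruent diagonal form with pivots 16, 0, 0.
Counting signs: 1 positive, 2 zero.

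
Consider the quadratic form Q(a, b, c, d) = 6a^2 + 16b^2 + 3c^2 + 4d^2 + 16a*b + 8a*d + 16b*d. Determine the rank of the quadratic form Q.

3

Write A = [[6, 8, 0, 4], [8, 16, 0, 8], [0, 0, 3, 0], [4, 8, 0, 4]].
Row-reducing A symmetrically gives the diagonal entries 6, 16/3, 3, 0.
Counting signs: 3 positive, 1 zero.
The rank is the number of nonzero pivots: 3.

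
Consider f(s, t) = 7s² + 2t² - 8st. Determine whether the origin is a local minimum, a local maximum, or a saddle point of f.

The Hessian at the origin is H = [[14, -8], [-8, 4]].
det H = 14·4 − (-8)² = -8 < 0, so H is indefinite.
Therefore the origin is a saddle point.

saddle point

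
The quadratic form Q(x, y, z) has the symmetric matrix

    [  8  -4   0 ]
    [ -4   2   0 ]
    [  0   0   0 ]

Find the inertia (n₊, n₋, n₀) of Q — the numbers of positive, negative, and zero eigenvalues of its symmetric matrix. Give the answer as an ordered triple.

(1, 0, 2)

Applying the same elementary operations to the rows and columns of A produces a congruent diagonal matrix with entries 8, 0, 0.
So there are 1 positive, 2 zero pivots.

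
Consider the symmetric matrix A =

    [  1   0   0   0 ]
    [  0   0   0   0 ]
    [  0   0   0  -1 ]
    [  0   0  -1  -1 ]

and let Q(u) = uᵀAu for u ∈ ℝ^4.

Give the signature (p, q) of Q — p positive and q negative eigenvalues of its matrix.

By Sylvester's law of inertia any congruent diagonalization of A has 2 positive, 1 negative and 1 zero entries.

(2, 1)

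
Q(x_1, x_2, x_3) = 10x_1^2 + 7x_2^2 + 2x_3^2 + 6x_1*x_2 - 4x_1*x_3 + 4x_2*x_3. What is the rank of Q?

3

The symmetric matrix is A = [[10, 3, -2], [3, 7, 2], [-2, 2, 2]].
Row-reducing A symmetrically gives the diagonal entries 10, 61/10, 30/61.
So there are 3 positive pivots.
The rank is the number of nonzero pivots: 3.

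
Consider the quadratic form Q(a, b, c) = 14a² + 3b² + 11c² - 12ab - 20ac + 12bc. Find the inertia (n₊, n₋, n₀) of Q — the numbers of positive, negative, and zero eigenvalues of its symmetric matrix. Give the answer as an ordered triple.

(2, 1, 0)

Write A = [[14, -6, -10], [-6, 3, 6], [-10, 6, 11]].
Symmetric row and column elimination reduces A to a congruent diagonal form with pivots 14, 3/7, -3.
That gives 2 positive, 1 negative pivots.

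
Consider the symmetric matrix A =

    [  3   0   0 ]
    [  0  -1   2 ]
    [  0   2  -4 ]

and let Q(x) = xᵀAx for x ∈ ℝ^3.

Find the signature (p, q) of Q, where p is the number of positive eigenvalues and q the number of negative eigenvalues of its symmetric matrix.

Symmetric row and column elimination reduces A to a congruent diagonal form with pivots 3, -1, 0.
So there are 1 positive, 1 negative, 1 zero pivots.

(1, 1)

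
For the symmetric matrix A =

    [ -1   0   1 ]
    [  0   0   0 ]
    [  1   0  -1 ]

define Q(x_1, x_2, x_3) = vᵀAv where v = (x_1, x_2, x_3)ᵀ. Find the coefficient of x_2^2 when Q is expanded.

0

The coefficient of x_2^2 is the diagonal entry A[2,2] = 0.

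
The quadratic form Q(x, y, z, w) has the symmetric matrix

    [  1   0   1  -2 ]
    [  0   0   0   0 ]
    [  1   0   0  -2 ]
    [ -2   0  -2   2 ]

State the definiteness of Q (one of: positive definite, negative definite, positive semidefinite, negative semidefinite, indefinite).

Symmetric row and column elimination reduces A to a congruent diagonal form with pivots 1, 0, -1, -2.
That gives 1 positive, 2 negative, 1 zero pivots.
Hence Q is indefinite.

indefinite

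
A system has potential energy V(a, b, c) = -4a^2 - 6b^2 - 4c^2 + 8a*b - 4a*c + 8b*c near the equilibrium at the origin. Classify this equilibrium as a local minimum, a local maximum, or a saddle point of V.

The Hessian at the origin is H = [[-8, 8, -4], [8, -12, 8], [-4, 8, -8]].
Applying the same elementary operations to the rows and columns of H produces a congruent diagonal matrix with entries -8, -4, -2.
That gives 3 negative pivots.
H is negative definite, so the origin is a strict local maximum.

local maximum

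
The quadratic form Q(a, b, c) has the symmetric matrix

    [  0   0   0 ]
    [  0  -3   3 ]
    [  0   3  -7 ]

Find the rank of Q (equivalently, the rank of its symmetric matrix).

2

Applying the same elementary operations to the rows and columns of A produces a congruent diagonal matrix with entries 0, -3, -4.
That gives 2 negative, 1 zero pivots.
The rank is the number of nonzero pivots: 2.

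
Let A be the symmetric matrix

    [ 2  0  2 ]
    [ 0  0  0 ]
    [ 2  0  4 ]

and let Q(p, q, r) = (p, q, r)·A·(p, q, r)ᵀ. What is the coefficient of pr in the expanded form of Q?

4

The coefficient of pr is A[1,3] + A[3,1] = 2·2 = 4.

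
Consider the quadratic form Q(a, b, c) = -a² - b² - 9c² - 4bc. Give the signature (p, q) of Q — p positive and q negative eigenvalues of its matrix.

(0, 3)

Write A = [[-1, 0, 0], [0, -1, -2], [0, -2, -9]].
Congruent diagonalization of A (simultaneous row and column reduction) yields pivots -1, -1, -5.
That gives 3 negative pivots.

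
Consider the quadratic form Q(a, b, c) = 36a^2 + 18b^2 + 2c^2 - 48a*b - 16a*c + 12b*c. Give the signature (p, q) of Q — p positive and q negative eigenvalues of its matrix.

Write A = [[36, -24, -8], [-24, 18, 6], [-8, 6, 2]].
Applying the same elementary operations to the rows and columns of A produces a congruent diagonal matrix with entries 36, 2, 0.
That gives 2 positive, 1 zero pivots.

(2, 0)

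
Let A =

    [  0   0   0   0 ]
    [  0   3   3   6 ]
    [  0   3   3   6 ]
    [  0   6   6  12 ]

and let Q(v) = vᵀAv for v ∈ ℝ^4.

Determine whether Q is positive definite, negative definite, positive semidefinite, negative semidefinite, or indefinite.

Applying the same elementary operations to the rows and columns of A produces a congruent diagonal matrix with entries 0, 3, 0, 0.
Counting signs: 1 positive, 3 zero.
Hence Q is positive semidefinite.

positive semidefinite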